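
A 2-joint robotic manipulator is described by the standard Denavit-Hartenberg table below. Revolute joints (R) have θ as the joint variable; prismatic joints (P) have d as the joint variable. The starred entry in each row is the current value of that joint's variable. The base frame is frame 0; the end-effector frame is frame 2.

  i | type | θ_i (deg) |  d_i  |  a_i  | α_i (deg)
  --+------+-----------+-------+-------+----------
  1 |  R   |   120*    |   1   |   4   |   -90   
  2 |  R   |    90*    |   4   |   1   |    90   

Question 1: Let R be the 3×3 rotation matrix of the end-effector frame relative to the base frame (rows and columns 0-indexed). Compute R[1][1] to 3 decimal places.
End-effector y-axis (col 1 of R) = (-0.8660,-0.5000,0.0000)
R[1][1] = -0.5000

-0.500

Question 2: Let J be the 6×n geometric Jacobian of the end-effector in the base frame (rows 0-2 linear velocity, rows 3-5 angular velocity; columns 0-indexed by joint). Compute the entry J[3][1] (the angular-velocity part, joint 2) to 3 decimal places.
axis z_1 = (-0.8660,-0.5000,0.0000); lever o_n−o_1 = (-3.4641,-2.0000,-1.0000)
cross product → J_v[:, 1] = (0.5000,-0.8660,-0.0000)
J_ω[:, 1] = z_1
entry J[3][1] = -0.8660

-0.866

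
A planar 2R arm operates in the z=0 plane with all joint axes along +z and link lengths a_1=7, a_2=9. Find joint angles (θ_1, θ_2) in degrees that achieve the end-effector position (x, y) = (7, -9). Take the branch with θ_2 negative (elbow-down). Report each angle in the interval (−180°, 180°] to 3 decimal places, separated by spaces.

cos θ_2 = (130.0000−7²−9²)/(2·7·9) = 0.0000; θ_2 = -90.0000° (elbow-down)
β = atan2(-9.0000,7.0000) = -52.1250°; ψ = atan2(-9.0000,7.0000) = -52.1250°
θ_1 = β − ψ = 0.0000°

0.000 -90.000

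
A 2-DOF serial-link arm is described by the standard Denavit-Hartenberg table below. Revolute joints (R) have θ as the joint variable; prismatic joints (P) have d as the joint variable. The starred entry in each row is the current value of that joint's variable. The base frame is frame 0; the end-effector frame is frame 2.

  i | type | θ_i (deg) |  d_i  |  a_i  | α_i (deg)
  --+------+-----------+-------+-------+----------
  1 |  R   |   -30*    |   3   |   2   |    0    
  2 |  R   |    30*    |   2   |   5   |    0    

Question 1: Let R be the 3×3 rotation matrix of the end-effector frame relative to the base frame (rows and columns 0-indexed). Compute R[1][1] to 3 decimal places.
1.000

End-effector y-axis (col 1 of R) = (0.0000,1.0000,0.0000)
R[1][1] = 1.0000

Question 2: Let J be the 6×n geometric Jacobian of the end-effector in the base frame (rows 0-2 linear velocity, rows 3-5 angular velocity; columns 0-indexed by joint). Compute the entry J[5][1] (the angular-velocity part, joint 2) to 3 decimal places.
axis z_1 = (0.0000,0.0000,1.0000); lever o_n−o_1 = (5.0000,0.0000,2.0000)
cross product → J_v[:, 1] = (0.0000,5.0000,0.0000)
J_ω[:, 1] = z_1
entry J[5][1] = 1.0000

1.000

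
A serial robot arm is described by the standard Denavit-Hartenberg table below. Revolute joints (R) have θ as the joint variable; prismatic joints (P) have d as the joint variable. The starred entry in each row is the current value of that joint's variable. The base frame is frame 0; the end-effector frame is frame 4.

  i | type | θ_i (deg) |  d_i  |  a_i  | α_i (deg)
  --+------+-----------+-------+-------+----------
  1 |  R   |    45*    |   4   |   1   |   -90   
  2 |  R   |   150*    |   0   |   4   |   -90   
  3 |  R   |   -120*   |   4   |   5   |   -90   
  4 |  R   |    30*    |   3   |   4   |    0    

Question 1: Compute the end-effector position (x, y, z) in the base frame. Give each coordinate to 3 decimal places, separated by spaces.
-7.693 4.795 4.549

after link 1: o_1 = (0.7071, 0.7071, 4.0000)
after link 2: o_2 = (-1.7424, -1.7424, 2.0000)
after link 3: o_3 = (-4.6875, 1.4362, 6.7141)
after link 4: o_4 = (-7.6927, 4.7950, 4.5490)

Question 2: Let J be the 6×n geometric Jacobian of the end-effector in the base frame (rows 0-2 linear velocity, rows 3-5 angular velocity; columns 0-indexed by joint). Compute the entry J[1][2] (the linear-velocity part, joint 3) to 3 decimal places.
axis z_2 = (-0.3536,-0.3536,0.8660); lever o_n−o_2 = (-5.9503,6.5373,2.5490)
cross product → J_v[:, 2] = (-6.5627,-4.2519,-4.4151)
J_ω[:, 2] = z_2
entry J[1][2] = -4.2519

-4.252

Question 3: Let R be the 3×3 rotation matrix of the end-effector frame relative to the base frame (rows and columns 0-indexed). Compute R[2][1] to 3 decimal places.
-0.875

End-effector y-axis (col 1 of R) = (0.4593,-0.1531,-0.8750)
R[2][1] = -0.8750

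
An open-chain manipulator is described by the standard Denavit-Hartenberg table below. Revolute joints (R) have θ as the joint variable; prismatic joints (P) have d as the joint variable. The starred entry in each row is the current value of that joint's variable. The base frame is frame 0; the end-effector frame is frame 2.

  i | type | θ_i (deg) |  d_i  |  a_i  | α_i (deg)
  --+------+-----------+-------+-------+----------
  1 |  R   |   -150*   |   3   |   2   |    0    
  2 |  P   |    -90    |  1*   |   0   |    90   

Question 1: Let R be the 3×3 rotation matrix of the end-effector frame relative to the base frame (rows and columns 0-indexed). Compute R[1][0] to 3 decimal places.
End-effector x-axis (col 0 of R) = (-0.5000,0.8660,0.0000)
R[1][0] = 0.8660

0.866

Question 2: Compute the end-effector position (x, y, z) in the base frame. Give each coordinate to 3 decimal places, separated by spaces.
after link 1: o_1 = (-1.7321, -1.0000, 3.0000)
after link 2: o_2 = (-1.7321, -1.0000, 4.0000)

-1.732 -1.000 4.000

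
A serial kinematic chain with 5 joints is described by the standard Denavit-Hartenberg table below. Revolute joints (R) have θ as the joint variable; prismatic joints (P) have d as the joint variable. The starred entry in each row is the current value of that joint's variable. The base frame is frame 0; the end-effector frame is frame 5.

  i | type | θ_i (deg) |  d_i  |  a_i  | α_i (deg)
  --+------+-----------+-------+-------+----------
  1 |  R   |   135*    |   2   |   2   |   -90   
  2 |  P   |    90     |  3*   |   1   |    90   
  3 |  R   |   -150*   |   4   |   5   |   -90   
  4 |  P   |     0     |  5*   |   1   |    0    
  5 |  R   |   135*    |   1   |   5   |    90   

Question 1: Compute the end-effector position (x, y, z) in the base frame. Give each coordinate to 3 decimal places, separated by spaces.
after link 1: o_1 = (-1.4142, 1.4142, 2.0000)
after link 2: o_2 = (-3.5355, -0.7071, 1.0000)
after link 3: o_3 = (-4.5962, 3.8891, 5.3301)
after link 4: o_4 = (-1.1808, 7.3045, 3.6962)
after link 5: o_5 = (0.6816, 4.1669, 0.1343)

0.682 4.167 0.134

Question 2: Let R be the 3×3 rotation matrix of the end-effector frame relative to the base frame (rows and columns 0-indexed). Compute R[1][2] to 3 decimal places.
End-effector z-axis (col 2 of R) = (0.7500,-0.2500,0.6124)
R[1][2] = -0.2500

-0.250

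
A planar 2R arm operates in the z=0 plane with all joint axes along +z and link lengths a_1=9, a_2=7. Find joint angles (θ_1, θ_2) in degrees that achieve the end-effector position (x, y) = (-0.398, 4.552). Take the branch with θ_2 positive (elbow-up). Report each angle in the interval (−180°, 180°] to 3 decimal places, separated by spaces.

cos θ_2 = (20.8791−9²−7²)/(2·9·7) = -0.8660; θ_2 = 150.0015° (elbow-up)
β = atan2(4.5520,-0.3980) = 94.9969°; ψ = atan2(3.4998,2.9377) = 49.9902°
θ_1 = β − ψ = 45.0067°

45.007 150.002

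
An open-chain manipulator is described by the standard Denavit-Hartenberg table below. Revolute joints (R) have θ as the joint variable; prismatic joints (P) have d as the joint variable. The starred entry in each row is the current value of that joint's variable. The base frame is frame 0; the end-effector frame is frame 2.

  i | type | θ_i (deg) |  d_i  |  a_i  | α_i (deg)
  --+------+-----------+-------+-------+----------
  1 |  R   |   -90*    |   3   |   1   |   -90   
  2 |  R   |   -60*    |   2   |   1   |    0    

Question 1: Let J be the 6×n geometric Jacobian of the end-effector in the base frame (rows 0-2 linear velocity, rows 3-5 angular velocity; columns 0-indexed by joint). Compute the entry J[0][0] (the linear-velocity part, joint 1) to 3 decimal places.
axis z_0 = ẑ; lever o_n−o_0 = (2.0000,-1.5000,3.8660)
cross product → J_v[:, 0] = (1.5000,2.0000,-0.0000)
J_ω[:, 0] = z_0
entry J[0][0] = 1.5000

1.500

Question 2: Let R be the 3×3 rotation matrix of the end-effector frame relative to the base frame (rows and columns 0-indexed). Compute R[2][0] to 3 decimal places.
0.866

End-effector x-axis (col 0 of R) = (-0.0000,-0.5000,0.8660)
R[2][0] = 0.8660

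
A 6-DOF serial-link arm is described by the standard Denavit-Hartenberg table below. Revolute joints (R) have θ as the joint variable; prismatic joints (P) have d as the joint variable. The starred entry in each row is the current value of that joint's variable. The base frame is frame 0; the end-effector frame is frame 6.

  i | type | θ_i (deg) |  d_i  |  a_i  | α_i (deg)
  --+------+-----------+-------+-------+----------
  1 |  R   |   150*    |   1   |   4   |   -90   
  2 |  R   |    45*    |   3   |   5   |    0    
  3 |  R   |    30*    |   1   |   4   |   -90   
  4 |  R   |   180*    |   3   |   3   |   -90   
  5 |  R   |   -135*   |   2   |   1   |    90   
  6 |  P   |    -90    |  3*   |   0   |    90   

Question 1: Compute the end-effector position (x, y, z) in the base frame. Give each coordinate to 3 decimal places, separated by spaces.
-9.058 -1.699 -6.644

after link 1: o_1 = (-3.4641, 2.0000, 1.0000)
after link 2: o_2 = (-8.0260, 1.1697, -2.5355)
after link 3: o_3 = (-9.4225, 0.8213, -6.3992)
after link 4: o_4 = (-6.2406, -1.0158, -4.2779)
after link 5: o_5 = (-6.8075, -2.9979, -5.1439)
after link 6: o_6 = (-9.0575, -1.6988, -6.6439)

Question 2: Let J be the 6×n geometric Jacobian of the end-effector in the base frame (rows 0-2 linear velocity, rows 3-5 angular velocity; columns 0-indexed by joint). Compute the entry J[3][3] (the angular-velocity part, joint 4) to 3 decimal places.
axis z_3 = (0.8365,-0.4830,-0.2588); lever o_n−o_3 = (0.3650,-2.5201,-0.2447)
cross product → J_v[:, 3] = (-0.5341,0.1102,-1.9319)
J_ω[:, 3] = z_3
entry J[3][3] = 0.8365

0.837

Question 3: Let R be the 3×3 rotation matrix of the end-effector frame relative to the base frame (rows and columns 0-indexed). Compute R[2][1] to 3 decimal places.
End-effector y-axis (col 1 of R) = (-0.7500,0.4330,-0.5000)
R[2][1] = -0.5000

-0.500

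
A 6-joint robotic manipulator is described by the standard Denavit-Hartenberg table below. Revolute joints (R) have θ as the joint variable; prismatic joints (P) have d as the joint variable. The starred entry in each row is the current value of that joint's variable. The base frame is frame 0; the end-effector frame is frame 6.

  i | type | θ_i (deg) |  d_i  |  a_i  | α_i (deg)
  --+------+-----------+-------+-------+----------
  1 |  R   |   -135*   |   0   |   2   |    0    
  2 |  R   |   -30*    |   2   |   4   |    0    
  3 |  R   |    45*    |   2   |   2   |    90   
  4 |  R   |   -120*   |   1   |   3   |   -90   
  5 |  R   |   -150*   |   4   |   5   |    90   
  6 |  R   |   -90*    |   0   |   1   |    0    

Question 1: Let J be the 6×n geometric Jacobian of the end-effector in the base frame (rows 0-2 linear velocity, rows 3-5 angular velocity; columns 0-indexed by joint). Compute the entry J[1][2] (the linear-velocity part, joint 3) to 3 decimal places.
-5.663

axis z_2 = (0.0000,0.0000,1.0000); lever o_n−o_2 = (-5.6627,-2.8080,1.6519)
cross product → J_v[:, 2] = (2.8080,-5.6627,0.0000)
J_ω[:, 2] = z_2
entry J[1][2] = -5.6627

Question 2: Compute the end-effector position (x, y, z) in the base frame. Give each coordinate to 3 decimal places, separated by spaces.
after link 1: o_1 = (-1.4142, -1.4142, 0.0000)
after link 2: o_2 = (-5.2779, -2.4495, 2.0000)
after link 3: o_3 = (-6.2779, -4.1815, 4.0000)
after link 4: o_4 = (-6.3939, -2.3825, 1.4019)
after link 5: o_5 = (-11.3736, -6.0075, 3.1519)
after link 6: o_6 = (-10.9406, -5.2575, 3.6519)

-10.941 -5.258 3.652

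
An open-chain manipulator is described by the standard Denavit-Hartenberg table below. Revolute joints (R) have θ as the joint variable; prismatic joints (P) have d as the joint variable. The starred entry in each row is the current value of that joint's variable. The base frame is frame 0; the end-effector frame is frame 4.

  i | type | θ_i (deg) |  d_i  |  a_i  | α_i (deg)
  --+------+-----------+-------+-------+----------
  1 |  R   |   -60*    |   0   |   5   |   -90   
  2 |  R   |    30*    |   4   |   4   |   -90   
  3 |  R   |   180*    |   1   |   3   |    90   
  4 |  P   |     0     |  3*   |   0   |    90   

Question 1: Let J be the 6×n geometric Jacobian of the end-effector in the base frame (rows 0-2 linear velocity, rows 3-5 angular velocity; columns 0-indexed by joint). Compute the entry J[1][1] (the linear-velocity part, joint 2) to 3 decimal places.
axis z_1 = (0.8660,0.5000,0.0000); lever o_n−o_1 = (1.0490,0.1830,-1.3660)
cross product → J_v[:, 1] = (-0.6830,1.1830,-0.3660)
J_ω[:, 1] = z_1
entry J[1][1] = 1.1830

1.183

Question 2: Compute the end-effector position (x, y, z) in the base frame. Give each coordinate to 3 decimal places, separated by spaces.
3.549 -4.147 -1.366

after link 1: o_1 = (2.5000, -4.3301, 0.0000)
after link 2: o_2 = (7.6962, -5.3301, -2.0000)
after link 3: o_3 = (6.1471, -2.6471, -1.3660)
after link 4: o_4 = (3.5490, -4.1471, -1.3660)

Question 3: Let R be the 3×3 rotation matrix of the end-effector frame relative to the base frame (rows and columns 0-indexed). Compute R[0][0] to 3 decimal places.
End-effector x-axis (col 0 of R) = (-0.4330,0.7500,0.5000)
R[0][0] = -0.4330

-0.433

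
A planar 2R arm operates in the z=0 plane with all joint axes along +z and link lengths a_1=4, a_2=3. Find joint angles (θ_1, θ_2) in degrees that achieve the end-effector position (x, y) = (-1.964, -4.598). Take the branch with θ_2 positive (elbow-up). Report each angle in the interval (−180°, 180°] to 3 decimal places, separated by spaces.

-150.000 90.003

cos θ_2 = (24.9989−4²−3²)/(2·4·3) = -0.0000; θ_2 = 90.0026° (elbow-up)
β = atan2(-4.5980,-1.9640) = -113.1294°; ψ = atan2(3.0000,3.9999) = 36.8708°
θ_1 = β − ψ = -150.0002°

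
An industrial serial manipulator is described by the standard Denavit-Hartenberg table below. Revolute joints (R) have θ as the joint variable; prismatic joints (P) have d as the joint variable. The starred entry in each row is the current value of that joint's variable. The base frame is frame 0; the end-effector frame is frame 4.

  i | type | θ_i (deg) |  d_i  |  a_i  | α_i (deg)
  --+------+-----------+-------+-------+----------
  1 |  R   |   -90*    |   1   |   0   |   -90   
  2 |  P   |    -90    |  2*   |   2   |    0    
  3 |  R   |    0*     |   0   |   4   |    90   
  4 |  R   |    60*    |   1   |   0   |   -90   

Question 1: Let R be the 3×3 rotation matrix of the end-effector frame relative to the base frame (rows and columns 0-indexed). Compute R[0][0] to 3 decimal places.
0.866

End-effector x-axis (col 0 of R) = (0.8660,-0.0000,0.5000)
R[0][0] = 0.8660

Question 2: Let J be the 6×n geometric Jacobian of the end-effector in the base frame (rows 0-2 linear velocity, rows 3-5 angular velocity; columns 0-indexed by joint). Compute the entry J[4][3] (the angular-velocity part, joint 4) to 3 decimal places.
axis z_3 = (0.0000,1.0000,0.0000); lever o_n−o_3 = (0.0000,1.0000,0.0000)
cross product → J_v[:, 3] = (-0.0000,0.0000,0.0000)
J_ω[:, 3] = z_3
entry J[4][3] = 1.0000

1.000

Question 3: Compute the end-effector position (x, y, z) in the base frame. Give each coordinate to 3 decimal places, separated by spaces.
after link 1: o_1 = (0.0000, 0.0000, 1.0000)
after link 2: o_2 = (2.0000, -0.0000, 3.0000)
after link 3: o_3 = (2.0000, -0.0000, 7.0000)
after link 4: o_4 = (2.0000, 1.0000, 7.0000)

2.000 1.000 7.000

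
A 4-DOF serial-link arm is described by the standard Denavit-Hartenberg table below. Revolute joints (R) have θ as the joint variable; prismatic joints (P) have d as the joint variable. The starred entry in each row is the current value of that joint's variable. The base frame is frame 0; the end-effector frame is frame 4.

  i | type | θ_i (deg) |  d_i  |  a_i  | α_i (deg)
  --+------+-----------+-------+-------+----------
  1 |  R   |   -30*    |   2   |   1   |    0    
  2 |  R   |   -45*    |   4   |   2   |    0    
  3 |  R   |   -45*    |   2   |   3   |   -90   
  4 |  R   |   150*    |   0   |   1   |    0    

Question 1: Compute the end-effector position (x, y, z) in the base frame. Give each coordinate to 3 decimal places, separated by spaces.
after link 1: o_1 = (0.8660, -0.5000, 2.0000)
after link 2: o_2 = (1.3837, -2.4319, 6.0000)
after link 3: o_3 = (-0.1163, -5.0299, 8.0000)
after link 4: o_4 = (0.3167, -4.2799, 7.5000)

0.317 -4.280 7.500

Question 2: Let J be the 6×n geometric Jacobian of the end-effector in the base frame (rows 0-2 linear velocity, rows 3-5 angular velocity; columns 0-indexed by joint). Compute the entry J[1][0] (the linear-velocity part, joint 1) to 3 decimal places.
axis z_0 = ẑ; lever o_n−o_0 = (0.3167,-4.2799,7.5000)
cross product → J_v[:, 0] = (4.2799,0.3167,-0.0000)
J_ω[:, 0] = z_0
entry J[1][0] = 0.3167

0.317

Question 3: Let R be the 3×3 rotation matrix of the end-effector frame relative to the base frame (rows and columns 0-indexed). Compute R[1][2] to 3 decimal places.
End-effector z-axis (col 2 of R) = (0.8660,-0.5000,0.0000)
R[1][2] = -0.5000

-0.500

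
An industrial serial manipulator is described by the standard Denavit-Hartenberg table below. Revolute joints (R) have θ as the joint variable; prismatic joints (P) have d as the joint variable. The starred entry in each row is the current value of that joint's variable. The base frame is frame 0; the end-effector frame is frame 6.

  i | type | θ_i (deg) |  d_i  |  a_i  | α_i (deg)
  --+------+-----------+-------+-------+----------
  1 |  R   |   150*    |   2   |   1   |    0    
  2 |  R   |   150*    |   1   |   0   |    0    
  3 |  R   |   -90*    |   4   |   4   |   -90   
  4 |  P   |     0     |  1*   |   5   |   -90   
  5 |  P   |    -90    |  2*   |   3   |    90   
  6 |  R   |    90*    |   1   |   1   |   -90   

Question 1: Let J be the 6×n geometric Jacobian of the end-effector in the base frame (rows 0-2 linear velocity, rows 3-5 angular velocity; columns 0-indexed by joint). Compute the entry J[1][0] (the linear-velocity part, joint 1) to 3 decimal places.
-5.794

axis z_0 = ẑ; lever o_n−o_0 = (-5.7942,-6.9641,4.0000)
cross product → J_v[:, 0] = (6.9641,-5.7942,0.0000)
J_ω[:, 0] = z_0
entry J[1][0] = -5.7942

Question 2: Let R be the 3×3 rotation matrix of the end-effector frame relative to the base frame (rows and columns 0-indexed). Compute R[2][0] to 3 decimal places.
-1.000

End-effector x-axis (col 0 of R) = (0.0000,-0.0000,-1.0000)
R[2][0] = -1.0000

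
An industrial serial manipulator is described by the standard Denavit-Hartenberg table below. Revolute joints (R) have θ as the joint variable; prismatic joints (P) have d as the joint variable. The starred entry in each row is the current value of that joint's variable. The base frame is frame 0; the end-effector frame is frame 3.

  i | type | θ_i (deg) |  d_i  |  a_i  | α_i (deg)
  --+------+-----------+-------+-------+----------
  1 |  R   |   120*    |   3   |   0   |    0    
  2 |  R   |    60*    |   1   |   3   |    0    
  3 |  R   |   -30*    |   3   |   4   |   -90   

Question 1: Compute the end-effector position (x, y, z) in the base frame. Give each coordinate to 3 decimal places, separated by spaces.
-6.464 2.000 7.000

after link 1: o_1 = (0.0000, 0.0000, 3.0000)
after link 2: o_2 = (-3.0000, 0.0000, 4.0000)
after link 3: o_3 = (-6.4641, 2.0000, 7.0000)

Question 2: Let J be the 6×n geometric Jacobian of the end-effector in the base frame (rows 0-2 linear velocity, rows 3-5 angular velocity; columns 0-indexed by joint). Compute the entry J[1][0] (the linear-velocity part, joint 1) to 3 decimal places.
-6.464

axis z_0 = ẑ; lever o_n−o_0 = (-6.4641,2.0000,7.0000)
cross product → J_v[:, 0] = (-2.0000,-6.4641,0.0000)
J_ω[:, 0] = z_0
entry J[1][0] = -6.4641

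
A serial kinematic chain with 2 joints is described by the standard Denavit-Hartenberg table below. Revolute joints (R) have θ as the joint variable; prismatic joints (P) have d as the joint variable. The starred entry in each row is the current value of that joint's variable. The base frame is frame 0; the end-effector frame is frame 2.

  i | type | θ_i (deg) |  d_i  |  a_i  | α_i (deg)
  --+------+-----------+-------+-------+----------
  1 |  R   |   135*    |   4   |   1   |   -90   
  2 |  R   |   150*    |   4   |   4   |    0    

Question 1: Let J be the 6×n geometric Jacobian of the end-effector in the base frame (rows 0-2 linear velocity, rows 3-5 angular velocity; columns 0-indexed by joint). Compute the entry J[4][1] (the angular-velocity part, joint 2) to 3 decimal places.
-0.707

axis z_1 = (-0.7071,-0.7071,0.0000); lever o_n−o_1 = (-0.3789,-5.2779,-2.0000)
cross product → J_v[:, 1] = (1.4142,-1.4142,3.4641)
J_ω[:, 1] = z_1
entry J[4][1] = -0.7071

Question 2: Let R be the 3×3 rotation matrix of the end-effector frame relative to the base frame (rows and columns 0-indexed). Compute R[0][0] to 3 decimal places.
End-effector x-axis (col 0 of R) = (0.6124,-0.6124,-0.5000)
R[0][0] = 0.6124

0.612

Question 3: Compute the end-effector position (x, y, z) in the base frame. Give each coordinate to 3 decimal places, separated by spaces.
after link 1: o_1 = (-0.7071, 0.7071, 4.0000)
after link 2: o_2 = (-1.0860, -4.5708, 2.0000)

-1.086 -4.571 2.000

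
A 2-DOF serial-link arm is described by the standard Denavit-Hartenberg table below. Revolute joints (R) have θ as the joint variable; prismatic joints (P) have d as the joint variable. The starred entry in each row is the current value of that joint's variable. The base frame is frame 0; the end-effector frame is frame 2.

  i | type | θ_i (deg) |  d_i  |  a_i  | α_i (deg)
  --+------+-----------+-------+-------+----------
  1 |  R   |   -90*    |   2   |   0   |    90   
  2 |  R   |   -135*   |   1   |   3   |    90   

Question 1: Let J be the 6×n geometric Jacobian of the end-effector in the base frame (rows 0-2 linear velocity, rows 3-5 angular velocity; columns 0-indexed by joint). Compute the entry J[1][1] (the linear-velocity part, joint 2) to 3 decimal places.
-2.121

axis z_1 = (-1.0000,-0.0000,0.0000); lever o_n−o_1 = (-1.0000,2.1213,-2.1213)
cross product → J_v[:, 1] = (0.0000,-2.1213,-2.1213)
J_ω[:, 1] = z_1
entry J[1][1] = -2.1213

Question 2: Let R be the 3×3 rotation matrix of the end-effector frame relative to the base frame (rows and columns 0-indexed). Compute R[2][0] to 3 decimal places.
-0.707

End-effector x-axis (col 0 of R) = (-0.0000,0.7071,-0.7071)
R[2][0] = -0.7071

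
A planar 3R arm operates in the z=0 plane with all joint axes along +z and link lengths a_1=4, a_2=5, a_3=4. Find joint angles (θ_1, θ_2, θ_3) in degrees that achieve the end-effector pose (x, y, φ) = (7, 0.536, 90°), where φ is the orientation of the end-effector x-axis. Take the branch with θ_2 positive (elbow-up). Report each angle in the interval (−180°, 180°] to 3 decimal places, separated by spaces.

-60.000 60.001 89.999

wrist centre = target − a_3·(cos φ, sin φ) = (7.0000, -3.4640)
cos θ_2 = (60.9993−4²−5²)/(2·4·5) = 0.5000; θ_2 = 60.0012° (elbow-up)
β = atan2(-3.4640,7.0000) = -26.3288°; ψ = atan2(4.3302,6.4999) = 33.6712°
θ_1 = β − ψ = -60.0000°
θ_3 = φ − θ_1 − θ_2 = 89.9988° (wrapped to (-180°,180°])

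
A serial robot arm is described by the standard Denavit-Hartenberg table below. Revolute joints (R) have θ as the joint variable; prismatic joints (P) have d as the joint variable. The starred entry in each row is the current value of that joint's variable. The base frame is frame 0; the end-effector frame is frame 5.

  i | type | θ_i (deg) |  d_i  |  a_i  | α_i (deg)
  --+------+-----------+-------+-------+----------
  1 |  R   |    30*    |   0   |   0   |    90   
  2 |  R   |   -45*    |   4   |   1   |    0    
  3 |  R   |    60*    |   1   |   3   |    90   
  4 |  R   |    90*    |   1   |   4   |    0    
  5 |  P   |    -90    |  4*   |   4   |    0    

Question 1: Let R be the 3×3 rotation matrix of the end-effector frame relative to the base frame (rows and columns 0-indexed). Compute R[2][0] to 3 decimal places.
0.259

End-effector x-axis (col 0 of R) = (0.8365,0.4830,0.2588)
R[2][0] = 0.2588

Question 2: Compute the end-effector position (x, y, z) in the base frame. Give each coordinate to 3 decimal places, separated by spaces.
after link 1: o_1 = (0.0000, 0.0000, 0.0000)
after link 2: o_2 = (2.6124, -3.1105, -0.7071)
after link 3: o_3 = (5.6219, -2.5277, 0.0694)
after link 4: o_4 = (7.8461, -5.8624, -0.8966)
after link 5: o_5 = (12.0887, -3.4129, -3.7250)

12.089 -3.413 -3.725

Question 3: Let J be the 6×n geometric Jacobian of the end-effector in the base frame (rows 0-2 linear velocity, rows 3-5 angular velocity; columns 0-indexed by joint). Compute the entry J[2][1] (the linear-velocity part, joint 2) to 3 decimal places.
axis z_1 = (0.5000,-0.8660,0.0000); lever o_n−o_1 = (12.0887,-3.4129,-3.7250)
cross product → J_v[:, 1] = (3.2259,1.8625,8.7627)
J_ω[:, 1] = z_1
entry J[2][1] = 8.7627

8.763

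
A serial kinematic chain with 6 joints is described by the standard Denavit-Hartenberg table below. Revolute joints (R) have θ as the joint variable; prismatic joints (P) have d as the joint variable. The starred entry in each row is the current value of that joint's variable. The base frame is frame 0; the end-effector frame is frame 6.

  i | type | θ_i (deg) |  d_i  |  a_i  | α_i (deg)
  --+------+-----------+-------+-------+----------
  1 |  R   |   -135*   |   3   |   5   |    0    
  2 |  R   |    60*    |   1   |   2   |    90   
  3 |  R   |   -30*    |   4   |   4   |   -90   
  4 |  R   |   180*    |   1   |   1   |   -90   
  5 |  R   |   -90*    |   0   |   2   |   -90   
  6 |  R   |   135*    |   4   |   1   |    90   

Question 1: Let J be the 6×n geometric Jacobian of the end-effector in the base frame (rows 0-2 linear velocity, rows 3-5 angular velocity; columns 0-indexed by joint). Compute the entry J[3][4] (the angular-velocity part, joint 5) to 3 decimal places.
axis z_4 = (-0.9659,-0.2588,0.0000); lever o_n−o_4 = (-0.0463,2.9047,3.1197)
cross product → J_v[:, 4] = (-0.8074,3.0134,-2.8177)
J_ω[:, 4] = z_4
entry J[3][4] = -0.9659

-0.966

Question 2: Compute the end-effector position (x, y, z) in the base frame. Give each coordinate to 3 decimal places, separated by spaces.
after link 1: o_1 = (-3.5355, -3.5355, 3.0000)
after link 2: o_2 = (-3.0179, -5.4674, 4.0000)
after link 3: o_3 = (-5.9850, -9.8487, 2.0000)
after link 4: o_4 = (-6.0798, -9.4952, 3.3660)
after link 5: o_5 = (-5.8209, -10.4611, 5.0981)
after link 6: o_6 = (-6.1260, -6.5905, 6.4857)

-6.126 -6.591 6.486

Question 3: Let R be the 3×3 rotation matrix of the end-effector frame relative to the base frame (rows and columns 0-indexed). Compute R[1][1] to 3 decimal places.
End-effector y-axis (col 1 of R) = (-0.2241,0.8365,0.5000)
R[1][1] = 0.8365

0.837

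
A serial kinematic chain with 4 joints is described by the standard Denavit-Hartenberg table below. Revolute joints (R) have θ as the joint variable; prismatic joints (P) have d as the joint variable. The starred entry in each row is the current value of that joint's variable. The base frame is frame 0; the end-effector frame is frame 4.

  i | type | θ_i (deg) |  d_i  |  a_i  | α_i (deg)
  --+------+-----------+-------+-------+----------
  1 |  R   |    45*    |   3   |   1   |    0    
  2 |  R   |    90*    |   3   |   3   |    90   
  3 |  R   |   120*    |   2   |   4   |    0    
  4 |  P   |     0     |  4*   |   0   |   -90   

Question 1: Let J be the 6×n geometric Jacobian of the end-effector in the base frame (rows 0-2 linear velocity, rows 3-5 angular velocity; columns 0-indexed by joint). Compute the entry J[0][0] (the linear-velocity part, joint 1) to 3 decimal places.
axis z_0 = ẑ; lever o_n−o_0 = (4.2426,5.6569,9.4641)
cross product → J_v[:, 0] = (-5.6569,4.2426,0.0000)
J_ω[:, 0] = z_0
entry J[0][0] = -5.6569

-5.657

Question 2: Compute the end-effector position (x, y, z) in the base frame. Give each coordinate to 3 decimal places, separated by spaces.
4.243 5.657 9.464

after link 1: o_1 = (0.7071, 0.7071, 3.0000)
after link 2: o_2 = (-1.4142, 2.8284, 6.0000)
after link 3: o_3 = (1.4142, 2.8284, 9.4641)
after link 4: o_4 = (4.2426, 5.6569, 9.4641)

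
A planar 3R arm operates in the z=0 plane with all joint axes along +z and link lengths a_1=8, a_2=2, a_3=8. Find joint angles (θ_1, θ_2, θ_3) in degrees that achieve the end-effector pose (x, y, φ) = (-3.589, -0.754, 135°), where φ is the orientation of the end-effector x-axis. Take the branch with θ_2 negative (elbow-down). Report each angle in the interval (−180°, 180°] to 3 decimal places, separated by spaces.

wrist centre = target − a_3·(cos φ, sin φ) = (2.0679, -6.4109)
cos θ_2 = (45.3751−8²−2²)/(2·8·2) = -0.7070; θ_2 = -134.9937° (elbow-down)
β = atan2(-6.4109,2.0679) = -72.1226°; ψ = atan2(-1.4144,6.5859) = -12.1205°
θ_1 = β − ψ = -60.0021°
θ_3 = φ − θ_1 − θ_2 = -30.0042° (wrapped to (-180°,180°])

-60.002 -134.994 -30.004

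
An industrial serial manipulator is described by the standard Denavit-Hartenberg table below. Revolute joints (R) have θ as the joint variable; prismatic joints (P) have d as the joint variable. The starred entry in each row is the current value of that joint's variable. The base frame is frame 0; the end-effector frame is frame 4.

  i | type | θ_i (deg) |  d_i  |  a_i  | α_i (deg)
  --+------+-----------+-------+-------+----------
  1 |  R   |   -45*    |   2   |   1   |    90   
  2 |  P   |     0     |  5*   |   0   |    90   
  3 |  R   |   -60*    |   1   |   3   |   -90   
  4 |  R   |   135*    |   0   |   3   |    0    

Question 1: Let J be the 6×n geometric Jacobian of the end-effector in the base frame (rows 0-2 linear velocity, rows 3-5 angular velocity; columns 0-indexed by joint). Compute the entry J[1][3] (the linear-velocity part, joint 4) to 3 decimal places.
axis z_3 = (0.2588,-0.9659,0.0000); lever o_n−o_3 = (-2.0490,-0.5490,2.1213)
cross product → J_v[:, 3] = (-2.0490,-0.5490,-2.1213)
J_ω[:, 3] = z_3
entry J[1][3] = -0.5490

-0.549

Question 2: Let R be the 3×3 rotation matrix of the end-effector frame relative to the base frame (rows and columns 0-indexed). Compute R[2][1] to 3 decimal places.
-0.707

End-effector y-axis (col 1 of R) = (-0.6830,-0.1830,-0.7071)
R[2][1] = -0.7071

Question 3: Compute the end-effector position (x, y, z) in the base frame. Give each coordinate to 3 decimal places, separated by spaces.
-1.980 -4.015 3.121

after link 1: o_1 = (0.7071, -0.7071, 2.0000)
after link 2: o_2 = (-2.8284, -4.2426, 2.0000)
after link 3: o_3 = (0.0694, -3.4662, 1.0000)
after link 4: o_4 = (-1.9797, -4.0152, 3.1213)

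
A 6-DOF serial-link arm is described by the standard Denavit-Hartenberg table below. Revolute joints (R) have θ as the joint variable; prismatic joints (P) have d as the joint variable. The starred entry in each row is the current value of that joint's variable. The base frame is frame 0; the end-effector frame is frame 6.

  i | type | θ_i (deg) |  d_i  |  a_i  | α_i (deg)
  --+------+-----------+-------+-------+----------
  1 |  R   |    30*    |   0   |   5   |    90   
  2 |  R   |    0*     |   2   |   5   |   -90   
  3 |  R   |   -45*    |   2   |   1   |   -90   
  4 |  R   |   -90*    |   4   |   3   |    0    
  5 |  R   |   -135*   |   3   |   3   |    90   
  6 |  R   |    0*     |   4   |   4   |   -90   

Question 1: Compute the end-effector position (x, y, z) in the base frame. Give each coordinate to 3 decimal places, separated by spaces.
10.389 10.320 -2.778

after link 1: o_1 = (4.3301, 2.5000, 0.0000)
after link 2: o_2 = (9.6603, 3.2679, 0.0000)
after link 3: o_3 = (10.6262, 3.0091, 2.0000)
after link 4: o_4 = (11.6615, 6.8728, 5.0000)
after link 5: o_5 = (10.3889, 10.3196, 2.8787)
after link 6: o_6 = (10.3889, 10.3196, -2.7782)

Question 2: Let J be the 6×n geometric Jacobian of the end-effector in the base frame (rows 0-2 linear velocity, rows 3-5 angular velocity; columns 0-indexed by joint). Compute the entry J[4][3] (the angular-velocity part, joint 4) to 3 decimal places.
axis z_3 = (0.2588,0.9659,0.0000); lever o_n−o_3 = (-0.2373,7.3105,-4.7782)
cross product → J_v[:, 3] = (-4.6154,1.2367,2.1213)
J_ω[:, 3] = z_3
entry J[4][3] = 0.9659

0.966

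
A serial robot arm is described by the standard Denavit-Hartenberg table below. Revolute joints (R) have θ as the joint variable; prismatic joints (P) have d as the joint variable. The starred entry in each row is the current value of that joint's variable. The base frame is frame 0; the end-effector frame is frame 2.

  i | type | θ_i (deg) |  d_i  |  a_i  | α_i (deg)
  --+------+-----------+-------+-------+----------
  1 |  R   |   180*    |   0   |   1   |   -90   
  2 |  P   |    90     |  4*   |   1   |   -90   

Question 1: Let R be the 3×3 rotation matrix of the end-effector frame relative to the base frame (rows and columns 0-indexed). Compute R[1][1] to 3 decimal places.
End-effector y-axis (col 1 of R) = (0.0000,1.0000,-0.0000)
R[1][1] = 1.0000

1.000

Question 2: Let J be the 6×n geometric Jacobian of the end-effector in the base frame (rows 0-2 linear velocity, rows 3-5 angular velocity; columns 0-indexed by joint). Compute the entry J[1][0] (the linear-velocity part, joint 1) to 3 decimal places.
axis z_0 = ẑ; lever o_n−o_0 = (-1.0000,-4.0000,-1.0000)
cross product → J_v[:, 0] = (4.0000,-1.0000,0.0000)
J_ω[:, 0] = z_0
entry J[1][0] = -1.0000

-1.000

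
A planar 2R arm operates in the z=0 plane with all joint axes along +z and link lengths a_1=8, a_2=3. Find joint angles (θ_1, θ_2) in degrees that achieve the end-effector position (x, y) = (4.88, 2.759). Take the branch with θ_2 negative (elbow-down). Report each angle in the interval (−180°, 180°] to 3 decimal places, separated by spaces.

44.997 -150.010

cos θ_2 = (31.4265−8²−3²)/(2·8·3) = -0.8661; θ_2 = -150.0103° (elbow-down)
β = atan2(2.7590,4.8800) = 29.4825°; ψ = atan2(-1.4995,5.4017) = -15.5150°
θ_1 = β − ψ = 44.9975°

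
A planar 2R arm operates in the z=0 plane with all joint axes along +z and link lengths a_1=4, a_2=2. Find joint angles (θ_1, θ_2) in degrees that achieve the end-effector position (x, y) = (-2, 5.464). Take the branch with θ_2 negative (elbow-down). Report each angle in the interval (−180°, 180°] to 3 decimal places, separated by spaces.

cos θ_2 = (33.8553−4²−2²)/(2·4·2) = 0.8660; θ_2 = -30.0080° (elbow-down)
β = atan2(5.4640,-2.0000) = 110.1043°; ψ = atan2(-1.0002,5.7319) = -9.8987°
θ_1 = β − ψ = 120.0029°

120.003 -30.008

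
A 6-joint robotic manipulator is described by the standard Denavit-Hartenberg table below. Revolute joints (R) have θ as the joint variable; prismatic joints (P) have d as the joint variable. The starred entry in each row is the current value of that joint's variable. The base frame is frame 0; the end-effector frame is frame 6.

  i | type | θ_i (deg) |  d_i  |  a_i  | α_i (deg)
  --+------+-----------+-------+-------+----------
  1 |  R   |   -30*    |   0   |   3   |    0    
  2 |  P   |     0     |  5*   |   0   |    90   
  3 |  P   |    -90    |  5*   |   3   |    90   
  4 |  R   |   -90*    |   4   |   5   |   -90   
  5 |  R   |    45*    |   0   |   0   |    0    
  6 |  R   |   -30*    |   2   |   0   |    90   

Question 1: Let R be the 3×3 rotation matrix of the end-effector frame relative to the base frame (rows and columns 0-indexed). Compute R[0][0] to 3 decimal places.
0.707

End-effector x-axis (col 0 of R) = (0.7071,0.7071,-0.0000)
R[0][0] = 0.7071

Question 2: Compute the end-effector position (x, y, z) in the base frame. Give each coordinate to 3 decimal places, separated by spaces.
after link 1: o_1 = (2.5981, -1.5000, 0.0000)
after link 2: o_2 = (2.5981, -1.5000, 5.0000)
after link 3: o_3 = (0.0981, -5.8301, 2.0000)
after link 4: o_4 = (-0.8660, 0.5000, 2.0000)
after link 5: o_5 = (-0.8660, 0.5000, 2.0000)
after link 6: o_6 = (-0.8660, 0.5000, -0.0000)

-0.866 0.500 -0.000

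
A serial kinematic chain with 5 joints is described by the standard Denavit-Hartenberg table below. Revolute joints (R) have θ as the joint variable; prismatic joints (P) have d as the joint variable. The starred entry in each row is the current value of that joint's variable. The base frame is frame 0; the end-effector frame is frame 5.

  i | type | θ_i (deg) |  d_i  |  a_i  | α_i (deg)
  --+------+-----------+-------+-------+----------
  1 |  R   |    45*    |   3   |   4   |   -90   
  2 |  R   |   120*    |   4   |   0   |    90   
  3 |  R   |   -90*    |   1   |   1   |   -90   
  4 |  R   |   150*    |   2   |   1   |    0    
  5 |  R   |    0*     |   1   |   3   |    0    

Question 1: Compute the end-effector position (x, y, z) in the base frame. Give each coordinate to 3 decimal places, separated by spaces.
after link 1: o_1 = (2.8284, 2.8284, 3.0000)
after link 2: o_2 = (0.0000, 5.6569, 3.0000)
after link 3: o_3 = (1.3195, 5.5621, 2.5000)
after link 4: o_4 = (-0.3062, 5.1612, 1.0179)
after link 5: o_5 = (-3.4154, 5.7262, 0.9019)

-3.415 5.726 0.902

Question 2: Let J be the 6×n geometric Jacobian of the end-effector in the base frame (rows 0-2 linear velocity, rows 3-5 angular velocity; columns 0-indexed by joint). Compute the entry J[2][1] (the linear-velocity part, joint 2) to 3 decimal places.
axis z_1 = (-0.7071,0.7071,0.0000); lever o_n−o_1 = (-6.2438,2.8978,-2.0981)
cross product → J_v[:, 1] = (-1.4836,-1.4836,2.3660)
J_ω[:, 1] = z_1
entry J[2][1] = 2.3660

2.366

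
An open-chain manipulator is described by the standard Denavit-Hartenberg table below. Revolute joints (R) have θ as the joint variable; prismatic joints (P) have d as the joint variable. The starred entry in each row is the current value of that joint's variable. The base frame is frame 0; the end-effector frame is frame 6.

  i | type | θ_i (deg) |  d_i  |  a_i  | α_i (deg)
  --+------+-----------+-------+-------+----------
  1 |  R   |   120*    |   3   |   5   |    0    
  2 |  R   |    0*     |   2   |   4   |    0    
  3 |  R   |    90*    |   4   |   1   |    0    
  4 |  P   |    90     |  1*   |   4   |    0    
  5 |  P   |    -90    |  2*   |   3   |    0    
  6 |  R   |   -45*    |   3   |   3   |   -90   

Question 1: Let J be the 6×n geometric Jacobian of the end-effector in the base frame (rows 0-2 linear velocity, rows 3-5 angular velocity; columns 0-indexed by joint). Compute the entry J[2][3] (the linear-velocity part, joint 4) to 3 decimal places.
prismatic axis z_3 = (0.0000,0.0000,1.0000)
J_v[:, 3] = z_3; J_ω[:, 3] = (0,0,0)
entry J[2][3] = 1.0000

1.000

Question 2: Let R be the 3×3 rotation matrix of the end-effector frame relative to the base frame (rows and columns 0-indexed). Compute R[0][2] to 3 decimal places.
End-effector z-axis (col 2 of R) = (-0.2588,-0.9659,0.0000)
R[0][2] = -0.2588

-0.259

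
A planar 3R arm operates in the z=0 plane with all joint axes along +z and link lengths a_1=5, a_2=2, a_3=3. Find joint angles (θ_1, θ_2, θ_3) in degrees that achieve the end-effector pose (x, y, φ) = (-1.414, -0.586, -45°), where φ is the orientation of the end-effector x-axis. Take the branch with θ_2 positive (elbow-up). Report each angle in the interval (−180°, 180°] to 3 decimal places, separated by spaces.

wrist centre = target − a_3·(cos φ, sin φ) = (-3.5353, 1.5353)
cos θ_2 = (14.8557−5²−2²)/(2·5·2) = -0.7072; θ_2 = 135.0088° (elbow-up)
β = atan2(1.5353,-3.5353) = 156.5256°; ψ = atan2(1.4140,3.5856) = 21.5222°
θ_1 = β − ψ = 135.0035°
θ_3 = φ − θ_1 − θ_2 = 44.9878° (wrapped to (-180°,180°])

135.003 135.009 44.988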